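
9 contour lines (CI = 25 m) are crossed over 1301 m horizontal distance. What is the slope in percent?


elevation change = 9 * 25 = 225 m
slope = 225 / 1301 * 100 = 17.3%

17.3%


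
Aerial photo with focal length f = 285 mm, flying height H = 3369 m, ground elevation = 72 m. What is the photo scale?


scale = f / (H - h) = 285 mm / 3297 m = 285 / 3297000 = 1:11568

1:11568


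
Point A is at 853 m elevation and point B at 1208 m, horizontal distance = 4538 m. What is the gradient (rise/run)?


gradient = (1208 - 853) / 4538 = 355 / 4538 = 0.0782

0.0782


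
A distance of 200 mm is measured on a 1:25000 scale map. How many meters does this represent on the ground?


ground = 200 mm * 25000 / 1000 = 5000.0 m

5000.0 m


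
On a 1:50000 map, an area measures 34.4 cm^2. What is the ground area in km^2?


ground_area = 34.4 * (50000/100)^2 = 8600000.0 m^2 = 8.6 km^2

8.6 km^2


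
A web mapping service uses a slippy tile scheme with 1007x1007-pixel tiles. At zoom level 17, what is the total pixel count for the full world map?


tiles per axis = 2^17 = 131072
total tiles = 131072^2 = 17179869184
pixels per axis = 131072 * 1007 = 131989504
total pixels = 131989504^2 = 17421229166166016

17421229166166016 pixels


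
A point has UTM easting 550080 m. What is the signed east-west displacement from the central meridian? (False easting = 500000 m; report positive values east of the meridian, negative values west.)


displacement = 550080 - 500000 = 50080 m

50080 m


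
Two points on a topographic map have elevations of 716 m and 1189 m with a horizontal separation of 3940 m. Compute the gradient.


gradient = (1189 - 716) / 3940 = 473 / 3940 = 0.1201

0.1201


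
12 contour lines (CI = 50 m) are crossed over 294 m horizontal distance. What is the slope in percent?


elevation change = 12 * 50 = 600 m
slope = 600 / 294 * 100 = 204.1%

204.1%


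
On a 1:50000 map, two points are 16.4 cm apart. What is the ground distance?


ground = 16.4 cm * 50000 / 100 = 8200.0 m = 8.2 km

8.2 km


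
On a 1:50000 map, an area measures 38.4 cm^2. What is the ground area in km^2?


ground_area = 38.4 * (50000/100)^2 = 9600000.0 m^2 = 9.6 km^2

9.6 km^2


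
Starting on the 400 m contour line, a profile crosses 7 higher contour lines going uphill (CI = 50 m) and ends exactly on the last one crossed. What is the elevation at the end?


elevation = 400 + 7 * 50 = 750 m

750 m


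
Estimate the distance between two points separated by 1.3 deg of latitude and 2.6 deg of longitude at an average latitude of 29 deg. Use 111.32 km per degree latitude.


dlat_km = 1.3 * 111.32 = 144.716
dlon_km = 2.6 * 111.32 * cos(29) ≈ 253.143
dist = sqrt(144.716^2 + 253.143^2) ≈ 291.6 km

291.6 km


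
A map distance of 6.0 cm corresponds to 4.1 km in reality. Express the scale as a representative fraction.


ground = 4.1 km = 410000 cm; RF denominator = ground / map = 410000 / 6.0 ≈ 68333; RF = 1:68333

1:68333


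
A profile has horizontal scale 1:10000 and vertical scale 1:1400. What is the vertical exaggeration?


VE = horizontal_scale / vertical_scale = 10000 / 1400 ≈ 7.1

7.1x


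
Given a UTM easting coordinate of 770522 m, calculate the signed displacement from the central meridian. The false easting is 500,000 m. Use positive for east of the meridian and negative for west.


displacement = 770522 - 500000 = 270522 m

270522 m


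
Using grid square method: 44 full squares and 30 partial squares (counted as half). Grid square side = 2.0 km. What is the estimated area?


effective squares = 44 + 30 * 0.5 = 59.0
area = 59.0 * 4.0 = 236.0 km^2

236.0 km^2


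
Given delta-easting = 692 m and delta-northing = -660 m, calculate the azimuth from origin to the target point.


az = atan2(692, -660) = 133.6 deg
adjusted to 0-360: 133.6 degrees

133.6 degrees


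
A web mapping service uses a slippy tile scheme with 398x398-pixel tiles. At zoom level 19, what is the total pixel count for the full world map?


tiles per axis = 2^19 = 524288
total tiles = 524288^2 = 274877906944
pixels per axis = 524288 * 398 = 208666624
total pixels = 208666624^2 = 43541759971557376

43541759971557376 pixels


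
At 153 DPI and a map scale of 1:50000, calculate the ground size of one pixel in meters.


pixel_cm = 2.54 / 153 ≈ 0.016601 cm
ground = pixel_cm * 50000 / 100 = 2.54 * 50000 / (153 * 100) = 127000 / 15300 ≈ 8.3 m

8.3 m


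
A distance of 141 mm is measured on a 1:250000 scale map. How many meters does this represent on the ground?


ground = 141 mm * 250000 / 1000 = 35250.0 m

35250.0 m


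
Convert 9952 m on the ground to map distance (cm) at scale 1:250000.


map_cm = 9952 * 100 / 250000 = 3.9808 cm ≈ 3.98 cm

3.98 cm


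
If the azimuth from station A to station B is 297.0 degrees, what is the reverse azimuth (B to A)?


back azimuth = (297.0 + 180) mod 360 = 117.0 degrees

117.0 degrees


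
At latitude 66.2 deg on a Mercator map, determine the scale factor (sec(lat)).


SF = 1 / cos(66.2) = 1 / 0.403545 = 2.478

2.478


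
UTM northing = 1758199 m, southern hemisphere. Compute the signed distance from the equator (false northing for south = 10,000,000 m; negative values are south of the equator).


For southern: actual = 1758199 - 10000000 = -8241801 m

-8241801 m


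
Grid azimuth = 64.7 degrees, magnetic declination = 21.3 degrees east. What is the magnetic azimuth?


magnetic azimuth = grid azimuth - declination (east +ve)
mag_az = 64.7 - 21.3 = 43.4 degrees

43.4 degrees


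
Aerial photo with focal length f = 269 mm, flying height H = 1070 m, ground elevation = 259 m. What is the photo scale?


scale = f / (H - h) = 269 mm / 811 m = 269 / 811000 = 1:3015

1:3015


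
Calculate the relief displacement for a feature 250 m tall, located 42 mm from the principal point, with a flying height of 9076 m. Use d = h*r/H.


d = h * r / H = 250 * 42 / 9076 = 1.16 mm

1.16 mm


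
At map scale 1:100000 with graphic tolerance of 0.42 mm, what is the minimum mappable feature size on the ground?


ground = 0.42 mm * 100000 / 1000 = 42.0 m

42.0 m


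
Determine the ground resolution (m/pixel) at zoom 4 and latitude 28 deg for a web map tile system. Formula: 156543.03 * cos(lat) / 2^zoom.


res = 156543.03 * cos(28) / 2^4 = 156543.03 * 0.88294759 / 16 = 8638.71 m/pixel

8638.71 m/pixel


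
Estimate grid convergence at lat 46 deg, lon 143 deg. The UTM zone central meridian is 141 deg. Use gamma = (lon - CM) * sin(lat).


gamma = (143 - 141) * sin(46) = 2 * 0.71934 = 1.439 degrees

1.439 degrees


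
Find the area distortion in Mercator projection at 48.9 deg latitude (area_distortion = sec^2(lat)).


area_distortion = 1/cos^2(48.9) = 2.314

2.314


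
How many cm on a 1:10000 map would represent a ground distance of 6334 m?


map_cm = 6334 * 100 / 10000 = 63.34 cm

63.34 cm


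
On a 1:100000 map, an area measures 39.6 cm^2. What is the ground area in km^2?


ground_area = 39.6 * (100000/100)^2 = 39600000.0 m^2 = 39.6 km^2

39.6 km^2


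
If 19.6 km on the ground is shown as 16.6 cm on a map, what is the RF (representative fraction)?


ground = 19.6 km = 1960000 cm; RF denominator = ground / map = 1960000 / 16.6 ≈ 118072; RF = 1:118072

1:118072


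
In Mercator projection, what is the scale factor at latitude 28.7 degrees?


SF = 1 / cos(28.7) = 1 / 0.877146 = 1.14

1.14


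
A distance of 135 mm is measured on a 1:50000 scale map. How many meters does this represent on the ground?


ground = 135 mm * 50000 / 1000 = 6750.0 m

6750.0 m


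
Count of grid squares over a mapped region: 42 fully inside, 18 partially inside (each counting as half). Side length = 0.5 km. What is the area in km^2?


effective squares = 42 + 18 * 0.5 = 51.0
area = 51.0 * 0.25 = 12.75 km^2

12.75 km^2


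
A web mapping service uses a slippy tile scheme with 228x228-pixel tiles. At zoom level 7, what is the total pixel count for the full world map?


tiles per axis = 2^7 = 128
total tiles = 128^2 = 16384
pixels per axis = 128 * 228 = 29184
total pixels = 29184^2 = 851705856

851705856 pixels


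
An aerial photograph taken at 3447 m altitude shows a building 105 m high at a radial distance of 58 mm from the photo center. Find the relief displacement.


d = h * r / H = 105 * 58 / 3447 = 1.77 mm

1.77 mm


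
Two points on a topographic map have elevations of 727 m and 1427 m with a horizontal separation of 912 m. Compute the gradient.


gradient = (1427 - 727) / 912 = 700 / 912 = 0.7675

0.7675


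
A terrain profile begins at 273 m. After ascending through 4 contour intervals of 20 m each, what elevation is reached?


elevation = 273 + 4 * 20 = 353 m

353 m


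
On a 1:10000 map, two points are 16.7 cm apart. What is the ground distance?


ground = 16.7 cm * 10000 / 100 = 1670.0 m = 1.67 km

1.67 km


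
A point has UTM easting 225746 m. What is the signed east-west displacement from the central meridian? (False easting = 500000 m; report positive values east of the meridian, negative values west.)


displacement = 225746 - 500000 = -274254 m

-274254 m


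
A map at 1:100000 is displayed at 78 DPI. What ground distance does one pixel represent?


pixel_cm = 2.54 / 78 ≈ 0.032564 cm
ground = pixel_cm * 100000 / 100 = 2.54 * 100000 / (78 * 100) = 254000 / 7800 ≈ 32.56 m

32.56 m


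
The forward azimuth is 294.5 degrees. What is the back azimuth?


back azimuth = (294.5 + 180) mod 360 = 114.5 degrees

114.5 degrees


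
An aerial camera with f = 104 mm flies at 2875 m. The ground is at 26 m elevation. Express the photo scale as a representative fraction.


scale = f / (H - h) = 104 mm / 2849 m = 104 / 2849000 = 1:27394

1:27394


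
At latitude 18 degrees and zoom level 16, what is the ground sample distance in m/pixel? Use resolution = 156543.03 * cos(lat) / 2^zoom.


res = 156543.03 * cos(18) / 2^16 = 156543.03 * 0.95105652 / 65536 = 2.27 m/pixel

2.27 m/pixel


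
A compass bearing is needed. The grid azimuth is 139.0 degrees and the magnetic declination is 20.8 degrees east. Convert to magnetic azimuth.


magnetic azimuth = grid azimuth - declination (east +ve)
mag_az = 139.0 - 20.8 = 118.2 degrees

118.2 degrees


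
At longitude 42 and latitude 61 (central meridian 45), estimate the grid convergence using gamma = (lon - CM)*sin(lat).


gamma = (42 - 45) * sin(61) = -3 * 0.87462 = -2.624 degrees

-2.624 degrees


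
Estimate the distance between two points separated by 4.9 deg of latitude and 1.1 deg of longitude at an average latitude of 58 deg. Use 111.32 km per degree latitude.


dlat_km = 4.9 * 111.32 = 545.468
dlon_km = 1.1 * 111.32 * cos(58) ≈ 64.89
dist = sqrt(545.468^2 + 64.89^2) ≈ 549.3 km

549.3 km


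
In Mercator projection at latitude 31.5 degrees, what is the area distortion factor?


area_distortion = 1/cos^2(31.5) = 1.376

1.376


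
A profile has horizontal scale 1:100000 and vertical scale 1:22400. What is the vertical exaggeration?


VE = horizontal_scale / vertical_scale = 100000 / 22400 ≈ 4.5

4.5x


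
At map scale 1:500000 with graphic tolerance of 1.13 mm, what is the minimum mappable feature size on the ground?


ground = 1.13 mm * 500000 / 1000 = 565.0 m

565.0 m


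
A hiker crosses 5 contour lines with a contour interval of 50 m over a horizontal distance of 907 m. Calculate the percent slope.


elevation change = 5 * 50 = 250 m
slope = 250 / 907 * 100 = 27.6%

27.6%


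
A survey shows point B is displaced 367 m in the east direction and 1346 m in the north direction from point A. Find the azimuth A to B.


az = atan2(367, 1346) = 15.3 deg
adjusted to 0-360: 15.3 degrees

15.3 degrees


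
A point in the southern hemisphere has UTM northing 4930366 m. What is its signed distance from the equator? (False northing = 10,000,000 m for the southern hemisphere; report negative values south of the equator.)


For southern: actual = 4930366 - 10000000 = -5069634 m

-5069634 m


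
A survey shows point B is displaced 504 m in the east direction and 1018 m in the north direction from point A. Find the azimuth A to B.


az = atan2(504, 1018) = 26.3 deg
adjusted to 0-360: 26.3 degrees

26.3 degrees


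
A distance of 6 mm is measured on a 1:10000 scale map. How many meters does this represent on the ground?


ground = 6 mm * 10000 / 1000 = 60.0 m

60.0 m


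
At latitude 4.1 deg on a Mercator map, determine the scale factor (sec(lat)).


SF = 1 / cos(4.1) = 1 / 0.997441 = 1.003

1.003


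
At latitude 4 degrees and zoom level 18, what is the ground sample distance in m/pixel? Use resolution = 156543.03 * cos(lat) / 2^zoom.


res = 156543.03 * cos(4) / 2^18 = 156543.03 * 0.99756405 / 262144 = 0.6 m/pixel

0.6 m/pixel


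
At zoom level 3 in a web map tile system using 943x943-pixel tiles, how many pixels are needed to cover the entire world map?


tiles per axis = 2^3 = 8
total tiles = 8^2 = 64
pixels per axis = 8 * 943 = 7544
total pixels = 7544^2 = 56911936

56911936 pixels


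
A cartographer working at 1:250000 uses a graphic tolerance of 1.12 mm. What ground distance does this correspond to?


ground = 1.12 mm * 250000 / 1000 = 280.0 m

280.0 m


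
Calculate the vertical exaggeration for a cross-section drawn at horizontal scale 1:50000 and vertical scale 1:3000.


VE = horizontal_scale / vertical_scale = 50000 / 3000 ≈ 16.7

16.7x


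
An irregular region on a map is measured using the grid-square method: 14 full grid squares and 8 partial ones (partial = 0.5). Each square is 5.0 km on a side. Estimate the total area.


effective squares = 14 + 8 * 0.5 = 18.0
area = 18.0 * 25.0 = 450.0 km^2

450.0 km^2


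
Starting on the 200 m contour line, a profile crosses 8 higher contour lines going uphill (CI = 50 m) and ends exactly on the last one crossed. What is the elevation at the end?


elevation = 200 + 8 * 50 = 600 m

600 m


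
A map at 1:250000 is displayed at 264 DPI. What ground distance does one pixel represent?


pixel_cm = 2.54 / 264 ≈ 0.009621 cm
ground = pixel_cm * 250000 / 100 = 2.54 * 250000 / (264 * 100) = 635000 / 26400 ≈ 24.05 m

24.05 m


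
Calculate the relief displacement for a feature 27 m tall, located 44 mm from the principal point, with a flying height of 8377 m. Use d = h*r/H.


d = h * r / H = 27 * 44 / 8377 = 0.14 mm

0.14 mm


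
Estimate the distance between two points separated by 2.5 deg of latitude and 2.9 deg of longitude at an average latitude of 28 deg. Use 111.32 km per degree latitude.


dlat_km = 2.5 * 111.32 = 278.3
dlon_km = 2.9 * 111.32 * cos(28) ≈ 285.04
dist = sqrt(278.3^2 + 285.04^2) ≈ 398.4 km

398.4 km


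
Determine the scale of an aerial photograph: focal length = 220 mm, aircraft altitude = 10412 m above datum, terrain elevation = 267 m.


scale = f / (H - h) = 220 mm / 10145 m = 220 / 10145000 = 1:46114

1:46114


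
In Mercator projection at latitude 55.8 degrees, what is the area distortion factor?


area_distortion = 1/cos^2(55.8) = 3.165

3.165


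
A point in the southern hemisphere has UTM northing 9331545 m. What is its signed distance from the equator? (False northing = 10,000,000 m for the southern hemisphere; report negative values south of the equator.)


For southern: actual = 9331545 - 10000000 = -668455 m

-668455 m


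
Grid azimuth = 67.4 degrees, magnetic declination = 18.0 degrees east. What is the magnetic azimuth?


magnetic azimuth = grid azimuth - declination (east +ve)
mag_az = 67.4 - 18.0 = 49.4 degrees

49.4 degrees


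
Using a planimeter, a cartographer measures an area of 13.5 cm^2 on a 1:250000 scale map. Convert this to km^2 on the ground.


ground_area = 13.5 * (250000/100)^2 = 84375000.0 m^2 = 84.375 km^2

84.375 km^2


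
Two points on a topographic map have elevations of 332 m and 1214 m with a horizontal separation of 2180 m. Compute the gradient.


gradient = (1214 - 332) / 2180 = 882 / 2180 = 0.4046

0.4046


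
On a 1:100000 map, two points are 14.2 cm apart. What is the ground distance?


ground = 14.2 cm * 100000 / 100 = 14200.0 m = 14.2 km

14.2 km


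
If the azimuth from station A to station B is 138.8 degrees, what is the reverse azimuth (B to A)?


back azimuth = (138.8 + 180) mod 360 = 318.8 degrees

318.8 degrees


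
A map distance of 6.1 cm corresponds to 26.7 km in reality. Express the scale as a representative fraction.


ground = 26.7 km = 2670000 cm; RF denominator = ground / map = 2670000 / 6.1 ≈ 437705; RF = 1:437705

1:437705


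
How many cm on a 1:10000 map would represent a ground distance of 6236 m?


map_cm = 6236 * 100 / 10000 = 62.36 cm

62.36 cm


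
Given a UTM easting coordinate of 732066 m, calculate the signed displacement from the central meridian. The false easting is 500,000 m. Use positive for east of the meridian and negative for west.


displacement = 732066 - 500000 = 232066 m

232066 m


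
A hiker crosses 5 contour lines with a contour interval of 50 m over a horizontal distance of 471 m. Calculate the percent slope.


elevation change = 5 * 50 = 250 m
slope = 250 / 471 * 100 = 53.1%

53.1%


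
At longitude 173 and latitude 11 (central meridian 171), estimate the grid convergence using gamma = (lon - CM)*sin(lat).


gamma = (173 - 171) * sin(11) = 2 * 0.190809 = 0.382 degrees

0.382 degrees


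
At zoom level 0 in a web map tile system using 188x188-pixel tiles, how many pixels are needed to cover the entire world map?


tiles per axis = 2^0 = 1
total tiles = 1^2 = 1
pixels per axis = 1 * 188 = 188
total pixels = 188^2 = 35344

35344 pixels


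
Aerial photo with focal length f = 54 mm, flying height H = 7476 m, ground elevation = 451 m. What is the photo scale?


scale = f / (H - h) = 54 mm / 7025 m = 54 / 7025000 = 1:130093

1:130093


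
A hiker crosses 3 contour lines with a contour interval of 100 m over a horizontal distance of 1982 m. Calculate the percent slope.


elevation change = 3 * 100 = 300 m
slope = 300 / 1982 * 100 = 15.1%

15.1%


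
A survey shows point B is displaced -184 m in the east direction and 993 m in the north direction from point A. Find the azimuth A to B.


az = atan2(-184, 993) = -10.5 deg
adjusted to 0-360: 349.5 degrees

349.5 degrees


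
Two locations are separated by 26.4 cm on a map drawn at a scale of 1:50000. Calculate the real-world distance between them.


ground = 26.4 cm * 50000 / 100 = 13200.0 m = 13.2 km

13.2 km


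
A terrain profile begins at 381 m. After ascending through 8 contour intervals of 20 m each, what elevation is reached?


elevation = 381 + 8 * 20 = 541 m

541 m


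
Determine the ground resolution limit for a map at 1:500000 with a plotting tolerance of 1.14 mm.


ground = 1.14 mm * 500000 / 1000 = 570.0 m

570.0 m


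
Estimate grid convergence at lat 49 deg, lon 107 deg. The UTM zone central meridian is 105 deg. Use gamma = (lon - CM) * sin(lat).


gamma = (107 - 105) * sin(49) = 2 * 0.75471 = 1.509 degrees

1.509 degrees


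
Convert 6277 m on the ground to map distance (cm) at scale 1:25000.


map_cm = 6277 * 100 / 25000 = 25.108 cm ≈ 25.11 cm

25.11 cm


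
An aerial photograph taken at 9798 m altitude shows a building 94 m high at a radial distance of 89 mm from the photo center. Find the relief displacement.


d = h * r / H = 94 * 89 / 9798 = 0.85 mm

0.85 mm


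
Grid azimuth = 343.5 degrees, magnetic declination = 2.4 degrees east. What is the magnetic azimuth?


magnetic azimuth = grid azimuth - declination (east +ve)
mag_az = 343.5 - 2.4 = 341.1 degrees

341.1 degrees


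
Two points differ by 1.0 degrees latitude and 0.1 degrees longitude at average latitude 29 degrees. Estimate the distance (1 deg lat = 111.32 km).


dlat_km = 1.0 * 111.32 = 111.32
dlon_km = 0.1 * 111.32 * cos(29) ≈ 9.736
dist = sqrt(111.32^2 + 9.736^2) ≈ 111.7 km

111.7 km


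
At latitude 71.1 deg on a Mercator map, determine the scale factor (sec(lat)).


SF = 1 / cos(71.1) = 1 / 0.323917 = 3.087

3.087


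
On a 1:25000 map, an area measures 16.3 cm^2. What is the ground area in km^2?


ground_area = 16.3 * (25000/100)^2 = 1018750.0 m^2 = 1.01875 km^2 ≈ 1.019 km^2

1.019 km^2


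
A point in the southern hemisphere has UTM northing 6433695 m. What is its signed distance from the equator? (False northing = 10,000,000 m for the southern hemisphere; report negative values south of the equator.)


For southern: actual = 6433695 - 10000000 = -3566305 m

-3566305 m


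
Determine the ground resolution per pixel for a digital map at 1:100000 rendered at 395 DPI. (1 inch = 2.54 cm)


pixel_cm = 2.54 / 395 ≈ 0.00643 cm
ground = pixel_cm * 100000 / 100 = 2.54 * 100000 / (395 * 100) = 254000 / 39500 ≈ 6.43 m

6.43 m


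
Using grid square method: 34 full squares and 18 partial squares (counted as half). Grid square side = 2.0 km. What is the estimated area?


effective squares = 34 + 18 * 0.5 = 43.0
area = 43.0 * 4.0 = 172.0 km^2

172.0 km^2


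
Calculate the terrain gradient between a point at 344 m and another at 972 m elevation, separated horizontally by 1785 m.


gradient = (972 - 344) / 1785 = 628 / 1785 = 0.3518

0.3518


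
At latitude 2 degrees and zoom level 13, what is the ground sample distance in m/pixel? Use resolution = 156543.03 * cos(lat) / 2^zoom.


res = 156543.03 * cos(2) / 2^13 = 156543.03 * 0.99939083 / 8192 = 19.1 m/pixel

19.1 m/pixel


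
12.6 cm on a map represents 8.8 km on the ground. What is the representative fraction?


ground = 8.8 km = 880000 cm; RF denominator = ground / map = 880000 / 12.6 ≈ 69841; RF = 1:69841

1:69841


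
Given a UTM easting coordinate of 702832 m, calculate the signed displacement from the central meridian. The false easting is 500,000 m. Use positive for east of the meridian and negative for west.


displacement = 702832 - 500000 = 202832 m

202832 m


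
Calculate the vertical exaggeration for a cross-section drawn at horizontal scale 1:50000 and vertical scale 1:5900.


VE = horizontal_scale / vertical_scale = 50000 / 5900 ≈ 8.5

8.5x


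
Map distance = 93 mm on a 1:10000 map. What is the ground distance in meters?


ground = 93 mm * 10000 / 1000 = 930.0 m

930.0 m


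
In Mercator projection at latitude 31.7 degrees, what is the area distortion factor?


area_distortion = 1/cos^2(31.7) = 1.381

1.381


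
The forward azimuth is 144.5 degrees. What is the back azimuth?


back azimuth = (144.5 + 180) mod 360 = 324.5 degrees

324.5 degrees


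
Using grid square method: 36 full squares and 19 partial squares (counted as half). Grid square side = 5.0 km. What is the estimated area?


effective squares = 36 + 19 * 0.5 = 45.5
area = 45.5 * 25.0 = 1137.5 km^2

1137.5 km^2


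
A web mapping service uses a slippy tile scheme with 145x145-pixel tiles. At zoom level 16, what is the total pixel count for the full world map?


tiles per axis = 2^16 = 65536
total tiles = 65536^2 = 4294967296
pixels per axis = 65536 * 145 = 9502720
total pixels = 9502720^2 = 90301687398400

90301687398400 pixels


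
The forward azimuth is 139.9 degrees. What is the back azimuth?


back azimuth = (139.9 + 180) mod 360 = 319.9 degrees

319.9 degrees


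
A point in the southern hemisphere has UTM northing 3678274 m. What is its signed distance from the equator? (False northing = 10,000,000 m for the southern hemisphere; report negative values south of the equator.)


For southern: actual = 3678274 - 10000000 = -6321726 m

-6321726 m


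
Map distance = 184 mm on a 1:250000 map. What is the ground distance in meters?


ground = 184 mm * 250000 / 1000 = 46000.0 m

46000.0 m


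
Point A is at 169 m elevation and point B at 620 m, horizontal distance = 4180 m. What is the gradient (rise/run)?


gradient = (620 - 169) / 4180 = 451 / 4180 = 0.1079

0.1079


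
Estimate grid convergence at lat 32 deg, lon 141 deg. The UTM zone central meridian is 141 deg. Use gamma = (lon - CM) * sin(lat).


gamma = (141 - 141) * sin(32) = 0 * 0.529919 = 0.0 degrees

0.0 degrees


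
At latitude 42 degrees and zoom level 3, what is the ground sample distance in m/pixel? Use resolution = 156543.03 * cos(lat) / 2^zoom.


res = 156543.03 * cos(42) / 2^3 = 156543.03 * 0.74314483 / 8 = 14541.77 m/pixel

14541.77 m/pixel


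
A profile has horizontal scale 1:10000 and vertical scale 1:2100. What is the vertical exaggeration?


VE = horizontal_scale / vertical_scale = 10000 / 2100 ≈ 4.8

4.8x


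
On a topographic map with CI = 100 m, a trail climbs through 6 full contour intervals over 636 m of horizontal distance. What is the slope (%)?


elevation change = 6 * 100 = 600 m
slope = 600 / 636 * 100 = 94.3%

94.3%


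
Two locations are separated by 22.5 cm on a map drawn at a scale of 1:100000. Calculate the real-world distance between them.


ground = 22.5 cm * 100000 / 100 = 22500.0 m = 22.5 km

22.5 km


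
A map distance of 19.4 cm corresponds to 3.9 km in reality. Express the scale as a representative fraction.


ground = 3.9 km = 390000 cm; RF denominator = ground / map = 390000 / 19.4 ≈ 20103; RF = 1:20103

1:20103


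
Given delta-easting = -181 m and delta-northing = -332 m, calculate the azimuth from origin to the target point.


az = atan2(-181, -332) = -151.4 deg
adjusted to 0-360: 208.6 degrees

208.6 degrees


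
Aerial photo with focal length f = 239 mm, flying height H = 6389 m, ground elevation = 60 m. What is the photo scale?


scale = f / (H - h) = 239 mm / 6329 m = 239 / 6329000 = 1:26481

1:26481


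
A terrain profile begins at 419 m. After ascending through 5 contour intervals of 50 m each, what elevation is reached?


elevation = 419 + 5 * 50 = 669 m

669 m


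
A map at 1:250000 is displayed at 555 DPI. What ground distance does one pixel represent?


pixel_cm = 2.54 / 555 ≈ 0.004577 cm
ground = pixel_cm * 250000 / 100 = 2.54 * 250000 / (555 * 100) = 635000 / 55500 ≈ 11.44 m

11.44 m


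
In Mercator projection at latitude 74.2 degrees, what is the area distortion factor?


area_distortion = 1/cos^2(74.2) = 13.489

13.489


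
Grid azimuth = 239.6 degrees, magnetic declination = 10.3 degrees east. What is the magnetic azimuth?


magnetic azimuth = grid azimuth - declination (east +ve)
mag_az = 239.6 - 10.3 = 229.3 degrees

229.3 degrees


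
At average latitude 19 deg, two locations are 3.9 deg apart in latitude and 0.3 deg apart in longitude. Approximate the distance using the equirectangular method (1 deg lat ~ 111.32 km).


dlat_km = 3.9 * 111.32 = 434.148
dlon_km = 0.3 * 111.32 * cos(19) ≈ 31.577
dist = sqrt(434.148^2 + 31.577^2) ≈ 435.3 km

435.3 km


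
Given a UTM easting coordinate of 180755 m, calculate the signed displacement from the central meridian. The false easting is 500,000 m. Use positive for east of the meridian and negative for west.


displacement = 180755 - 500000 = -319245 m

-319245 m


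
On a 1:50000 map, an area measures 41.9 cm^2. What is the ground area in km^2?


ground_area = 41.9 * (50000/100)^2 = 10475000.0 m^2 = 10.475 km^2

10.475 km^2


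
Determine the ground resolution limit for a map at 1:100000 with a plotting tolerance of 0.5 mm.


ground = 0.5 mm * 100000 / 1000 = 50.0 m

50.0 m


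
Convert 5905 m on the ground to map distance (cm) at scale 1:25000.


map_cm = 5905 * 100 / 25000 = 23.62 cm

23.62 cm


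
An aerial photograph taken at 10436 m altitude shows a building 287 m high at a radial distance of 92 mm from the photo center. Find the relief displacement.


d = h * r / H = 287 * 92 / 10436 = 2.53 mm

2.53 mm


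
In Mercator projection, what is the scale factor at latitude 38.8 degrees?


SF = 1 / cos(38.8) = 1 / 0.779338 = 1.283

1.283


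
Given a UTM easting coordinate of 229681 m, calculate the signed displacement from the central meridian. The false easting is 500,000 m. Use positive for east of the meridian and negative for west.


displacement = 229681 - 500000 = -270319 m

-270319 m


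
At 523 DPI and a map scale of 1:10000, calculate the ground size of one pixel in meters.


pixel_cm = 2.54 / 523 ≈ 0.004857 cm
ground = pixel_cm * 10000 / 100 = 2.54 * 10000 / (523 * 100) = 25400 / 52300 ≈ 0.49 m

0.49 m


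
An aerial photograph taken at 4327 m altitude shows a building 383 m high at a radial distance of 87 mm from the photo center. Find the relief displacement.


d = h * r / H = 383 * 87 / 4327 = 7.7 mm

7.7 mm


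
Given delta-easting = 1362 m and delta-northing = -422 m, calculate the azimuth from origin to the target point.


az = atan2(1362, -422) = 107.2 deg
adjusted to 0-360: 107.2 degrees

107.2 degrees


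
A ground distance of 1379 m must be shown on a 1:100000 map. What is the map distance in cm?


map_cm = 1379 * 100 / 100000 = 1.379 cm ≈ 1.38 cm

1.38 cm


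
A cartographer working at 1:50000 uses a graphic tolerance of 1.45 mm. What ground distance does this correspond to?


ground = 1.45 mm * 50000 / 1000 = 72.5 m

72.5 m


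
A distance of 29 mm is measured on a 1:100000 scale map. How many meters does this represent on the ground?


ground = 29 mm * 100000 / 1000 = 2900.0 m

2900.0 m


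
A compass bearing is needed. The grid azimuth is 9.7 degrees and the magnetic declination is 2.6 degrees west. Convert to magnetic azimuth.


magnetic azimuth = grid azimuth - declination (east +ve)
mag_az = 9.7 - -2.6 = 12.3 degrees

12.3 degrees


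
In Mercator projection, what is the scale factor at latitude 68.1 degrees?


SF = 1 / cos(68.1) = 1 / 0.372988 = 2.681

2.681


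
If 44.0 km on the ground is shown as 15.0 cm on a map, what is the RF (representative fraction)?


ground = 44.0 km = 4400000 cm; RF denominator = ground / map = 4400000 / 15.0 ≈ 293333; RF = 1:293333

1:293333


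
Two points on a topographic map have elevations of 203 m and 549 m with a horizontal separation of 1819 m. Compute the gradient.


gradient = (549 - 203) / 1819 = 346 / 1819 = 0.1902

0.1902


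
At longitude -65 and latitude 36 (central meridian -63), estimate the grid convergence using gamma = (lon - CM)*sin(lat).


gamma = (-65 - -63) * sin(36) = -2 * 0.587785 = -1.176 degrees

-1.176 degrees


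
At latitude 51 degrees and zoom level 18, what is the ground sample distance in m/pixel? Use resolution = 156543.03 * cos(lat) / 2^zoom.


res = 156543.03 * cos(51) / 2^18 = 156543.03 * 0.62932039 / 262144 = 0.38 m/pixel

0.38 m/pixel


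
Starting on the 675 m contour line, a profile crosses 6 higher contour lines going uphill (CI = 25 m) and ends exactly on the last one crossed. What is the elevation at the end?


elevation = 675 + 6 * 25 = 825 m

825 m


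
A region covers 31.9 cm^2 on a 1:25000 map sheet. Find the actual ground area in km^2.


ground_area = 31.9 * (25000/100)^2 = 1993750.0 m^2 = 1.99375 km^2 ≈ 1.994 km^2

1.994 km^2


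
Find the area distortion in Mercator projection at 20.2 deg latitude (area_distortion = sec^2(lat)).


area_distortion = 1/cos^2(20.2) = 1.135

1.135


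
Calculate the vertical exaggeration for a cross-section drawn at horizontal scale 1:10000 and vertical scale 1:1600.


VE = horizontal_scale / vertical_scale = 10000 / 1600 = 6.25

6.25x


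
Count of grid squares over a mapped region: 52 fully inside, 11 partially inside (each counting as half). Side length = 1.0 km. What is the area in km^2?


effective squares = 52 + 11 * 0.5 = 57.5
area = 57.5 * 1.0 = 57.5 km^2

57.5 km^2


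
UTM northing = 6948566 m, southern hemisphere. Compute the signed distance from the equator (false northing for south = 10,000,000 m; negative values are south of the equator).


For southern: actual = 6948566 - 10000000 = -3051434 m

-3051434 m


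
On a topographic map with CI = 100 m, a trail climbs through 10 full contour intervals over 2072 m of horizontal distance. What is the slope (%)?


elevation change = 10 * 100 = 1000 m
slope = 1000 / 2072 * 100 = 48.3%

48.3%


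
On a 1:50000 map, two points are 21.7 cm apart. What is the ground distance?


ground = 21.7 cm * 50000 / 100 = 10850.0 m = 10.85 km

10.85 km


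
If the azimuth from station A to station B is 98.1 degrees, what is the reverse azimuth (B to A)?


back azimuth = (98.1 + 180) mod 360 = 278.1 degrees

278.1 degrees


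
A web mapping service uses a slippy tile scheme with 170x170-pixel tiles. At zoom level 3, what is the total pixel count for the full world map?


tiles per axis = 2^3 = 8
total tiles = 8^2 = 64
pixels per axis = 8 * 170 = 1360
total pixels = 1360^2 = 1849600

1849600 pixels


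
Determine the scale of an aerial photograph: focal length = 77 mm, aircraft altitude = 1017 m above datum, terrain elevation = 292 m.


scale = f / (H - h) = 77 mm / 725 m = 77 / 725000 = 1:9416

1:9416


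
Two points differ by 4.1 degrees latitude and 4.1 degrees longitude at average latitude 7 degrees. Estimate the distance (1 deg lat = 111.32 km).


dlat_km = 4.1 * 111.32 = 456.412
dlon_km = 4.1 * 111.32 * cos(7) ≈ 453.01
dist = sqrt(456.412^2 + 453.01^2) ≈ 643.1 km

643.1 km


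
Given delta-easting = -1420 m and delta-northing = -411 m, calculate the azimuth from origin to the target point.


az = atan2(-1420, -411) = -106.1 deg
adjusted to 0-360: 253.9 degrees

253.9 degrees


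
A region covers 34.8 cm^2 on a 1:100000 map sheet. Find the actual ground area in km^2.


ground_area = 34.8 * (100000/100)^2 = 34800000.0 m^2 = 34.8 km^2

34.8 km^2


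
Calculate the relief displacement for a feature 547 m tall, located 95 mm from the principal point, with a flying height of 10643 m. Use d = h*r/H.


d = h * r / H = 547 * 95 / 10643 = 4.88 mm

4.88 mm


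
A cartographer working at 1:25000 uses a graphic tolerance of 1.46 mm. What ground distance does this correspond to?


ground = 1.46 mm * 25000 / 1000 = 36.5 m

36.5 m


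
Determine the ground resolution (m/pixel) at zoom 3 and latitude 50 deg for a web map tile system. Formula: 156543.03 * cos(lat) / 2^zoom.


res = 156543.03 * cos(50) / 2^3 = 156543.03 * 0.64278761 / 8 = 12577.99 m/pixel

12577.99 m/pixel


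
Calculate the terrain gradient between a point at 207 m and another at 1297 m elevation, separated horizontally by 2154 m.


gradient = (1297 - 207) / 2154 = 1090 / 2154 = 0.506

0.506


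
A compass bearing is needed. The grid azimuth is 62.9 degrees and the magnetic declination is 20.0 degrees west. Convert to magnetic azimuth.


magnetic azimuth = grid azimuth - declination (east +ve)
mag_az = 62.9 - -20.0 = 82.9 degrees

82.9 degrees


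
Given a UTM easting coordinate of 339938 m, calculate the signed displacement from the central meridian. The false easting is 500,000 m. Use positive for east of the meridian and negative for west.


displacement = 339938 - 500000 = -160062 m

-160062 m


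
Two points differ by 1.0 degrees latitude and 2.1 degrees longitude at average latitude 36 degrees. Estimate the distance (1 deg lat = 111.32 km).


dlat_km = 1.0 * 111.32 = 111.32
dlon_km = 2.1 * 111.32 * cos(36) ≈ 189.126
dist = sqrt(111.32^2 + 189.126^2) ≈ 219.5 km

219.5 km


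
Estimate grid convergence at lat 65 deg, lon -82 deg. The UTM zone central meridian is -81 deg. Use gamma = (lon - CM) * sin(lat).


gamma = (-82 - -81) * sin(65) = -1 * 0.906308 = -0.906 degrees

-0.906 degrees


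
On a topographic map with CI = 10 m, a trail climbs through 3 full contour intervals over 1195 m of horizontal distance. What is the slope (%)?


elevation change = 3 * 10 = 30 m
slope = 30 / 1195 * 100 = 2.5%

2.5%


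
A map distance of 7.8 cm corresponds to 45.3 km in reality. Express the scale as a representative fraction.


ground = 45.3 km = 4530000 cm; RF denominator = ground / map = 4530000 / 7.8 ≈ 580769; RF = 1:580769

1:580769


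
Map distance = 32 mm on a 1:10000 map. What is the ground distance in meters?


ground = 32 mm * 10000 / 1000 = 320.0 m

320.0 m


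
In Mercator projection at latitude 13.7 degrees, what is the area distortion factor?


area_distortion = 1/cos^2(13.7) = 1.059

1.059


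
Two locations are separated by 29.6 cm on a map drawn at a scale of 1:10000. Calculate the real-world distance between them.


ground = 29.6 cm * 10000 / 100 = 2960.0 m = 2.96 km

2.96 km


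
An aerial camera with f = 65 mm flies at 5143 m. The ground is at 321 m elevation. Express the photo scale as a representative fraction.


scale = f / (H - h) = 65 mm / 4822 m = 65 / 4822000 = 1:74185

1:74185


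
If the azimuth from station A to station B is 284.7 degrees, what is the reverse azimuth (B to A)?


back azimuth = (284.7 + 180) mod 360 = 104.7 degrees

104.7 degrees


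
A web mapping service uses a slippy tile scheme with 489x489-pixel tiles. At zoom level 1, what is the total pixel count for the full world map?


tiles per axis = 2^1 = 2
total tiles = 2^2 = 4
pixels per axis = 2 * 489 = 978
total pixels = 978^2 = 956484

956484 pixels


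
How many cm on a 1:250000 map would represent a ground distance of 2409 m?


map_cm = 2409 * 100 / 250000 = 0.9636 cm ≈ 0.96 cm

0.96 cm


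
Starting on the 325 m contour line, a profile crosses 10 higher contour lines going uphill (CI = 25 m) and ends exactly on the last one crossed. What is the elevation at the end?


elevation = 325 + 10 * 25 = 575 m

575 m


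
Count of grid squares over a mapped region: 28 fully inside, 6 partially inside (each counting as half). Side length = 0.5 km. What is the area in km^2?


effective squares = 28 + 6 * 0.5 = 31.0
area = 31.0 * 0.25 = 7.75 km^2

7.75 km^2


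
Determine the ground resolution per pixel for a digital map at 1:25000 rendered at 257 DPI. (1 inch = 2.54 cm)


pixel_cm = 2.54 / 257 ≈ 0.009883 cm
ground = pixel_cm * 25000 / 100 = 2.54 * 25000 / (257 * 100) = 63500 / 25700 ≈ 2.47 m

2.47 m


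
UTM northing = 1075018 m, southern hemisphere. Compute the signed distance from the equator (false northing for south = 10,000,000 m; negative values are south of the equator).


For southern: actual = 1075018 - 10000000 = -8924982 m

-8924982 m


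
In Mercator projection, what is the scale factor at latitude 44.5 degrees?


SF = 1 / cos(44.5) = 1 / 0.71325 = 1.402

1.402


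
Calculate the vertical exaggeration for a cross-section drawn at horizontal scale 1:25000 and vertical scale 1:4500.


VE = horizontal_scale / vertical_scale = 25000 / 4500 ≈ 5.6

5.6x


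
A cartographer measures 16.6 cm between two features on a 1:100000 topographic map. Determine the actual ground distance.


ground = 16.6 cm * 100000 / 100 = 16600.0 m = 16.6 km

16.6 km


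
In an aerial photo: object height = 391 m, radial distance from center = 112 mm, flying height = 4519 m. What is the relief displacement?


d = h * r / H = 391 * 112 / 4519 = 9.69 mm

9.69 mm


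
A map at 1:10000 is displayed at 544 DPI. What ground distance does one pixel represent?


pixel_cm = 2.54 / 544 ≈ 0.004669 cm
ground = pixel_cm * 10000 / 100 = 2.54 * 10000 / (544 * 100) = 25400 / 54400 ≈ 0.47 m

0.47 m


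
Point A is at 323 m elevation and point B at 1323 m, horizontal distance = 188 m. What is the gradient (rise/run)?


gradient = (1323 - 323) / 188 = 1000 / 188 = 5.3191

5.3191


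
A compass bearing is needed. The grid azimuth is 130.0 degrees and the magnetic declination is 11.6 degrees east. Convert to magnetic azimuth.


magnetic azimuth = grid azimuth - declination (east +ve)
mag_az = 130.0 - 11.6 = 118.4 degrees

118.4 degrees
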